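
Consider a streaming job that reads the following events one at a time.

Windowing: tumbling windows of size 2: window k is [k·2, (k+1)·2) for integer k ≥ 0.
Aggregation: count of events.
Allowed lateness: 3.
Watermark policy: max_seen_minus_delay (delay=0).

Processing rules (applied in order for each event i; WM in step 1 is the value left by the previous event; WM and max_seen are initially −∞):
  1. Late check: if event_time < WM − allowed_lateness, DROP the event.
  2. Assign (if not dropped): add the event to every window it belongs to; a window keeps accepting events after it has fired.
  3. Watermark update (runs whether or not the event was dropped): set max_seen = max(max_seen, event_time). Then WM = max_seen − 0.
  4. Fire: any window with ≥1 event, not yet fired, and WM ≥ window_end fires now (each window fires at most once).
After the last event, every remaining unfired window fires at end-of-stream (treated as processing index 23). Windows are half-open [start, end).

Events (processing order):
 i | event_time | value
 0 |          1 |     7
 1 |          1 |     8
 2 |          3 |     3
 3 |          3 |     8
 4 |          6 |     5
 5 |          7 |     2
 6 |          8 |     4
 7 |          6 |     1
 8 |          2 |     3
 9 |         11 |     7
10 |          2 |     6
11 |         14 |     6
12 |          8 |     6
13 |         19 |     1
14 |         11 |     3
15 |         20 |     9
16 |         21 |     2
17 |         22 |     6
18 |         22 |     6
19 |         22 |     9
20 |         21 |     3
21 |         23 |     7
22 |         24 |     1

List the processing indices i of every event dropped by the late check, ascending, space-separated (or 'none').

8 10 12 14

i=0 t=1 v=7: → [0,2); WM=1
i=1 t=1 v=8: → [0,2); WM=1
i=2 t=3 v=3: → [2,4); WM=3; [0,2) fires=2
i=3 t=3 v=8: → [2,4); WM=3
i=4 t=6 v=5: → [6,8); WM=6; [2,4) fires=2
i=5 t=7 v=2: → [6,8); WM=7
i=6 t=8 v=4: → [8,10); WM=8; [6,8) fires=2
i=7 t=6 v=1: → [6,8); WM=8
i=8 t=2 v=3: DROP (t<8-3); WM=8
i=9 t=11 v=7: → [10,12); WM=11; [8,10) fires=1
i=10 t=2 v=6: DROP (t<11-3); WM=11
i=11 t=14 v=6: → [14,16); WM=14; [10,12) fires=1
i=12 t=8 v=6: DROP (t<14-3); WM=14
i=13 t=19 v=1: → [18,20); WM=19; [14,16) fires=1
i=14 t=11 v=3: DROP (t<19-3); WM=19
i=15 t=20 v=9: → [20,22); WM=20; [18,20) fires=1
i=16 t=21 v=2: → [20,22); WM=21
i=17 t=22 v=6: → [22,24); WM=22; [20,22) fires=2
i=18 t=22 v=6: → [22,24); WM=22
i=19 t=22 v=9: → [22,24); WM=22
i=20 t=21 v=3: → [20,22); WM=22
i=21 t=23 v=7: → [22,24); WM=23
i=22 t=24 v=1: → [24,26); WM=24; [22,24) fires=4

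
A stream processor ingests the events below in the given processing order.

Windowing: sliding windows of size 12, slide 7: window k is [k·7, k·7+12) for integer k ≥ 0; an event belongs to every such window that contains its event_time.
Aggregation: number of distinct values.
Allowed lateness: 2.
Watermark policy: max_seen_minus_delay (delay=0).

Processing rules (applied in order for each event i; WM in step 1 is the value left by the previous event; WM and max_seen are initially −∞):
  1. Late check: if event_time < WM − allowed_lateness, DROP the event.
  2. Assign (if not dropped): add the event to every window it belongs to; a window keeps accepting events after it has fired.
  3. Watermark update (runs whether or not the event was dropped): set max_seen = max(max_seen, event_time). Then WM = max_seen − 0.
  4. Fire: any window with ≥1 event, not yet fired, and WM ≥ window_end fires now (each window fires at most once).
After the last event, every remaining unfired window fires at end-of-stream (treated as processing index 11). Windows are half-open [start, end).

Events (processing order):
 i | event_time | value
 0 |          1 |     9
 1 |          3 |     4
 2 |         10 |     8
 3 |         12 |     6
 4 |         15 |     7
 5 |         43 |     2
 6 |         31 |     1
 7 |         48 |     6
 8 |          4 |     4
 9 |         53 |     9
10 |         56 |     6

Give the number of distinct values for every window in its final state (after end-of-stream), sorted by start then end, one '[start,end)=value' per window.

i=0 t=1 v=9: → [0,12); WM=1
i=1 t=3 v=4: → [0,12); WM=3
i=2 t=10 v=8: → [7,19),[0,12); WM=10
i=3 t=12 v=6: → [7,19); WM=12; [0,12) fires=3
i=4 t=15 v=7: → [14,26),[7,19); WM=15
i=5 t=43 v=2: → [42,54),[35,47); WM=43; [7,19) fires=3 [14,26) fires=1
i=6 t=31 v=1: DROP (t<43-2); WM=43
i=7 t=48 v=6: → [42,54); WM=48; [35,47) fires=1
i=8 t=4 v=4: DROP (t<48-2); WM=48
i=9 t=53 v=9: → [49,61),[42,54); WM=53
i=10 t=56 v=6: → [56,68),[49,61); WM=56; [42,54) fires=3

[0,12)=3 [7,19)=3 [14,26)=1 [35,47)=1 [42,54)=3 [49,61)=2 [56,68)=1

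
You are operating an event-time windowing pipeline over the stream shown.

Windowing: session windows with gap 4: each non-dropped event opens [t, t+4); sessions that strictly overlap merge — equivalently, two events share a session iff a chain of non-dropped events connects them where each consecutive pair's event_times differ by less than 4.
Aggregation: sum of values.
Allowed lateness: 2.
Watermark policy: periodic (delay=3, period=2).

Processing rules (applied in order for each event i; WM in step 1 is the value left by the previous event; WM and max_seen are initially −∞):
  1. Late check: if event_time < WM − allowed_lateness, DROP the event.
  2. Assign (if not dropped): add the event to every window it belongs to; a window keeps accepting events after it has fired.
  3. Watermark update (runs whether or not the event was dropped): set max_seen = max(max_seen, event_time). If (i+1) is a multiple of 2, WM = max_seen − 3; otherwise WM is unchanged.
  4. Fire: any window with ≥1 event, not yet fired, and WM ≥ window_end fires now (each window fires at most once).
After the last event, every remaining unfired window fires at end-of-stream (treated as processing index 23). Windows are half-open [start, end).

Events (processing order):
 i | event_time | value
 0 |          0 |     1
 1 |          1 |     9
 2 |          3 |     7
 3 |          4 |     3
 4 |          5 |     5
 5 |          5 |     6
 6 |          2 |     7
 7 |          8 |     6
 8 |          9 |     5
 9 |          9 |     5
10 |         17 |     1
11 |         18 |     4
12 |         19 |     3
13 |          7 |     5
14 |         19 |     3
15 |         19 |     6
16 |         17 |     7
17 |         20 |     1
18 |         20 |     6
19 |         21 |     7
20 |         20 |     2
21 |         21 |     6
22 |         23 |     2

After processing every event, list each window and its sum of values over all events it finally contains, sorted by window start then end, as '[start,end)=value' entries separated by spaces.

[0,13)=54 [17,27)=48

i=0 t=0 v=1: → [0,4); WM=−∞
i=1 t=1 v=9: → [0,5); WM=-2
i=2 t=3 v=7: → [0,7); WM=-2
i=3 t=4 v=3: → [0,8); WM=1
i=4 t=5 v=5: → [0,9); WM=1
i=5 t=5 v=6: → [0,9); WM=2
i=6 t=2 v=7: → [0,9); WM=2
i=7 t=8 v=6: → [0,12); WM=5
i=8 t=9 v=5: → [0,13); WM=5
i=9 t=9 v=5: → [0,13); WM=6
i=10 t=17 v=1: → [17,21); WM=6
i=11 t=18 v=4: → [17,22); WM=15
i=12 t=19 v=3: → [17,23); WM=15
i=13 t=7 v=5: DROP (t<15-2); WM=16
i=14 t=19 v=3: → [17,23); WM=16
i=15 t=19 v=6: → [17,23); WM=16
i=16 t=17 v=7: → [17,23); WM=16
i=17 t=20 v=1: → [17,24); WM=17
i=18 t=20 v=6: → [17,24); WM=17
i=19 t=21 v=7: → [17,25); WM=18
i=20 t=20 v=2: → [17,25); WM=18
i=21 t=21 v=6: → [17,25); WM=18
i=22 t=23 v=2: → [17,27); WM=18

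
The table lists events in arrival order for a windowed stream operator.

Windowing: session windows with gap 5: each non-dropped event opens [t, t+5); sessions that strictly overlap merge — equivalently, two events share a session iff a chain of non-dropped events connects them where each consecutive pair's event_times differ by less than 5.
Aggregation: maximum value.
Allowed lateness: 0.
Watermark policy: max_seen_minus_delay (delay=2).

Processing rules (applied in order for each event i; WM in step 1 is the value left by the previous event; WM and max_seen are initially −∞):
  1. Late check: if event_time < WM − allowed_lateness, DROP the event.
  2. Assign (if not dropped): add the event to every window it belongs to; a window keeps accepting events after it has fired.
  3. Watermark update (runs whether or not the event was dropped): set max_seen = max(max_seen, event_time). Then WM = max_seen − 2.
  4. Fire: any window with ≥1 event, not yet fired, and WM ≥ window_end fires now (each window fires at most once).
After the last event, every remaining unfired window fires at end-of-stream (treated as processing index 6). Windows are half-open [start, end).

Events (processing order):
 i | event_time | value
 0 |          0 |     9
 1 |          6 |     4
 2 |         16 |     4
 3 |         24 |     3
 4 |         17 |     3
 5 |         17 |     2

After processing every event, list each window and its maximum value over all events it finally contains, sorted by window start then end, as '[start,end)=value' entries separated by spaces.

[0,5)=9 [6,11)=4 [16,21)=4 [24,29)=3

i=0 t=0 v=9: → [0,5); WM=-2
i=1 t=6 v=4: → [6,11); WM=4
i=2 t=16 v=4: → [16,21); WM=14
i=3 t=24 v=3: → [24,29); WM=22
i=4 t=17 v=3: DROP (t<22-0); WM=22
i=5 t=17 v=2: DROP (t<22-0); WM=22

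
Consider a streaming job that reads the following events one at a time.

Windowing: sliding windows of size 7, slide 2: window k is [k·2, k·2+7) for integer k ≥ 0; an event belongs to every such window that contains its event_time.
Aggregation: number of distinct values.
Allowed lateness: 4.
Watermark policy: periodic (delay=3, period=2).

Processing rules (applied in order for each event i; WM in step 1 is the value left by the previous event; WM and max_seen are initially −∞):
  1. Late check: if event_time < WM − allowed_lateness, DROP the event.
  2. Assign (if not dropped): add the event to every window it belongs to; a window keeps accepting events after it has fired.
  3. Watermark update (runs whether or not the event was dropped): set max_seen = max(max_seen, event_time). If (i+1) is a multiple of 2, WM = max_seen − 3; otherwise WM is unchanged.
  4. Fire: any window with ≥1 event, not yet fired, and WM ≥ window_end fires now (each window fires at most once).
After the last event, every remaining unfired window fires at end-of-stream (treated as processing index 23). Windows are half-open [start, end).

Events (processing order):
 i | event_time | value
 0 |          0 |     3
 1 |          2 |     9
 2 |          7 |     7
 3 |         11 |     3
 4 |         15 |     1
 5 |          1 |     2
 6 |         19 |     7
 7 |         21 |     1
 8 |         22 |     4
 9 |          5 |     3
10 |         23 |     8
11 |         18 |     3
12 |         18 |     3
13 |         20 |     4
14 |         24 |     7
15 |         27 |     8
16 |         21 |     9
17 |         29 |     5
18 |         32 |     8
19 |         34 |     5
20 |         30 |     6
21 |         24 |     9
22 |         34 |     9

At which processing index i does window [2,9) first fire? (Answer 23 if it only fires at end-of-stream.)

i=0 t=0 v=3: → [0,7); WM=−∞
i=1 t=2 v=9: → [2,9),[0,7); WM=-1
i=2 t=7 v=7: → [6,13),[4,11),[2,9); WM=-1
i=3 t=11 v=3: → [10,17),[8,15),[6,13); WM=8; [0,7) fires=2
i=4 t=15 v=1: → [14,21),[12,19),[10,17); WM=8
i=5 t=1 v=2: DROP (t<8-4); WM=12; [2,9) fires=2 [4,11) fires=1
i=6 t=19 v=7: → [18,25),[16,23),[14,21); WM=12
i=7 t=21 v=1: → [20,27),[18,25),[16,23); WM=18; [6,13) fires=2 [8,15) fires=1 [10,17) fires=2
i=8 t=22 v=4: → [22,29),[20,27),[18,25),[16,23); WM=18
i=9 t=5 v=3: DROP (t<18-4); WM=19; [12,19) fires=1
i=10 t=23 v=8: → [22,29),[20,27),[18,25); WM=19
i=11 t=18 v=3: → [18,25),[16,23),[14,21),[12,19); WM=20
i=12 t=18 v=3: → [18,25),[16,23),[14,21),[12,19); WM=20
i=13 t=20 v=4: → [20,27),[18,25),[16,23),[14,21); WM=20
i=14 t=24 v=7: → [24,31),[22,29),[20,27),[18,25); WM=20
i=15 t=27 v=8: → [26,33),[24,31),[22,29); WM=24; [14,21) fires=4 [16,23) fires=4
i=16 t=21 v=9: → [20,27),[18,25),[16,23); WM=24
i=17 t=29 v=5: → [28,35),[26,33),[24,31); WM=26; [18,25) fires=6
i=18 t=32 v=8: → [32,39),[30,37),[28,35),[26,33); WM=26
i=19 t=34 v=5: → [34,41),[32,39),[30,37),[28,35); WM=31; [20,27) fires=5 [22,29) fires=3 [24,31) fires=3
i=20 t=30 v=6: → [30,37),[28,35),[26,33),[24,31); WM=31
i=21 t=24 v=9: DROP (t<31-4); WM=31
i=22 t=34 v=9: → [34,41),[32,39),[30,37),[28,35); WM=31

5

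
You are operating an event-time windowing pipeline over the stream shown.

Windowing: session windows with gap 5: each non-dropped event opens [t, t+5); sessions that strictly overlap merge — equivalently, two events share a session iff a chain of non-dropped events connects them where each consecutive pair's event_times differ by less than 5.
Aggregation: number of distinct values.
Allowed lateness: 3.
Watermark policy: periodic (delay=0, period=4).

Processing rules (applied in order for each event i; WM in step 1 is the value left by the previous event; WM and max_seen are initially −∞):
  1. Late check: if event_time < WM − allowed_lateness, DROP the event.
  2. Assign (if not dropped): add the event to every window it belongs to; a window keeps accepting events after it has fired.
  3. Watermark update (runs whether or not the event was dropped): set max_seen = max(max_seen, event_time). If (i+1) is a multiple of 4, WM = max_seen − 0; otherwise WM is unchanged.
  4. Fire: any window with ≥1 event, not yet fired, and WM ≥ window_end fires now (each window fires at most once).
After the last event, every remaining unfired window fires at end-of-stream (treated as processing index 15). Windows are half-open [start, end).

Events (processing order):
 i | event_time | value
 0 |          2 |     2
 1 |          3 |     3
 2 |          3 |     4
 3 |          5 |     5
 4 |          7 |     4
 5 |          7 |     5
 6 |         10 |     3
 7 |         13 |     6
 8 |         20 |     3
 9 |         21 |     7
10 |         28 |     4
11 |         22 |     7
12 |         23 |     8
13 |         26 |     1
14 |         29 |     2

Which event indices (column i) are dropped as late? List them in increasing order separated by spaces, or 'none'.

12

i=0 t=2 v=2: → [2,7); WM=−∞
i=1 t=3 v=3: → [2,8); WM=−∞
i=2 t=3 v=4: → [2,8); WM=−∞
i=3 t=5 v=5: → [2,10); WM=5
i=4 t=7 v=4: → [2,12); WM=5
i=5 t=7 v=5: → [2,12); WM=5
i=6 t=10 v=3: → [2,15); WM=5
i=7 t=13 v=6: → [2,18); WM=13
i=8 t=20 v=3: → [20,25); WM=13
i=9 t=21 v=7: → [20,26); WM=13
i=10 t=28 v=4: → [28,33); WM=13
i=11 t=22 v=7: → [20,27); WM=28
i=12 t=23 v=8: DROP (t<28-3); WM=28
i=13 t=26 v=1: → [20,33); WM=28
i=14 t=29 v=2: → [20,34); WM=28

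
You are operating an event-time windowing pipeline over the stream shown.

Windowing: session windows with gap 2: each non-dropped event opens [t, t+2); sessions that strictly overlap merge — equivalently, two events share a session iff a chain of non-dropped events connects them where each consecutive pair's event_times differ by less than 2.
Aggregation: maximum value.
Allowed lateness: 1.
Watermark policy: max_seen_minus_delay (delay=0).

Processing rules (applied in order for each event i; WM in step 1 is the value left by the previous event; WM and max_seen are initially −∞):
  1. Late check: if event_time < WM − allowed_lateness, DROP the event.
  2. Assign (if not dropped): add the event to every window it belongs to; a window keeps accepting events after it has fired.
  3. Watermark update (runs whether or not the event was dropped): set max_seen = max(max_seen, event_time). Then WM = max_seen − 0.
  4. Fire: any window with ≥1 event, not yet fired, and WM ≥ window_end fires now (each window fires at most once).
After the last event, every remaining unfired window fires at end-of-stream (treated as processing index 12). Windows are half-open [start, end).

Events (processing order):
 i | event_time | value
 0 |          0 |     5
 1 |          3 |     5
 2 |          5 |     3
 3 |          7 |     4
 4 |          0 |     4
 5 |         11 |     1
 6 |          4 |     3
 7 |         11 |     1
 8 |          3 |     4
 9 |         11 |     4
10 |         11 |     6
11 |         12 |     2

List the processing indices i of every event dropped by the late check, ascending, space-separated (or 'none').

4 6 8

i=0 t=0 v=5: → [0,2); WM=0
i=1 t=3 v=5: → [3,5); WM=3
i=2 t=5 v=3: → [5,7); WM=5
i=3 t=7 v=4: → [7,9); WM=7
i=4 t=0 v=4: DROP (t<7-1); WM=7
i=5 t=11 v=1: → [11,13); WM=11
i=6 t=4 v=3: DROP (t<11-1); WM=11
i=7 t=11 v=1: → [11,13); WM=11
i=8 t=3 v=4: DROP (t<11-1); WM=11
i=9 t=11 v=4: → [11,13); WM=11
i=10 t=11 v=6: → [11,13); WM=11
i=11 t=12 v=2: → [11,14); WM=12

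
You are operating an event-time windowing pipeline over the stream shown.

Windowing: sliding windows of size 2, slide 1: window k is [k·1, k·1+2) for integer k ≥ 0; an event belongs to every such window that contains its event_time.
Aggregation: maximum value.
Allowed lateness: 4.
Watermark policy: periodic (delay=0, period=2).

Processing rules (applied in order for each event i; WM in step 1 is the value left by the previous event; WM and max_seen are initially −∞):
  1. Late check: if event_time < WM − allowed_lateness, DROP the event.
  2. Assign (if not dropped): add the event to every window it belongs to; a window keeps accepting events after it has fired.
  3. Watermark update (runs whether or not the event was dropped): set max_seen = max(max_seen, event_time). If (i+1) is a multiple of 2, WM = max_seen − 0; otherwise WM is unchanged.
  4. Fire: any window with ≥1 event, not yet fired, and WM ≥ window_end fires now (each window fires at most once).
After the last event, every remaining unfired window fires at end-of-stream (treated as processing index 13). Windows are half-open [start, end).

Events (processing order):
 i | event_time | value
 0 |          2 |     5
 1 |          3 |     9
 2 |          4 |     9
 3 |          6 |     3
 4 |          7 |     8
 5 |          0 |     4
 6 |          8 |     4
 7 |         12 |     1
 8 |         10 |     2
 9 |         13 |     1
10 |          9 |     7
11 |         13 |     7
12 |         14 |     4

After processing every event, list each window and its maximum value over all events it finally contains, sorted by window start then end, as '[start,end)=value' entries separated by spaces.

i=0 t=2 v=5: → [2,4),[1,3); WM=−∞
i=1 t=3 v=9: → [3,5),[2,4); WM=3; [1,3) fires=5
i=2 t=4 v=9: → [4,6),[3,5); WM=3
i=3 t=6 v=3: → [6,8),[5,7); WM=6; [2,4) fires=9 [3,5) fires=9 [4,6) fires=9
i=4 t=7 v=8: → [7,9),[6,8); WM=6
i=5 t=0 v=4: DROP (t<6-4); WM=7; [5,7) fires=3
i=6 t=8 v=4: → [8,10),[7,9); WM=7
i=7 t=12 v=1: → [12,14),[11,13); WM=12; [6,8) fires=8 [7,9) fires=8 [8,10) fires=4
i=8 t=10 v=2: → [10,12),[9,11); WM=12; [9,11) fires=2 [10,12) fires=2
i=9 t=13 v=1: → [13,15),[12,14); WM=13; [11,13) fires=1
i=10 t=9 v=7: → [9,11),[8,10); WM=13
i=11 t=13 v=7: → [13,15),[12,14); WM=13
i=12 t=14 v=4: → [14,16),[13,15); WM=13

[1,3)=5 [2,4)=9 [3,5)=9 [4,6)=9 [5,7)=3 [6,8)=8 [7,9)=8 [8,10)=7 [9,11)=7 [10,12)=2 [11,13)=1 [12,14)=7 [13,15)=7 [14,16)=4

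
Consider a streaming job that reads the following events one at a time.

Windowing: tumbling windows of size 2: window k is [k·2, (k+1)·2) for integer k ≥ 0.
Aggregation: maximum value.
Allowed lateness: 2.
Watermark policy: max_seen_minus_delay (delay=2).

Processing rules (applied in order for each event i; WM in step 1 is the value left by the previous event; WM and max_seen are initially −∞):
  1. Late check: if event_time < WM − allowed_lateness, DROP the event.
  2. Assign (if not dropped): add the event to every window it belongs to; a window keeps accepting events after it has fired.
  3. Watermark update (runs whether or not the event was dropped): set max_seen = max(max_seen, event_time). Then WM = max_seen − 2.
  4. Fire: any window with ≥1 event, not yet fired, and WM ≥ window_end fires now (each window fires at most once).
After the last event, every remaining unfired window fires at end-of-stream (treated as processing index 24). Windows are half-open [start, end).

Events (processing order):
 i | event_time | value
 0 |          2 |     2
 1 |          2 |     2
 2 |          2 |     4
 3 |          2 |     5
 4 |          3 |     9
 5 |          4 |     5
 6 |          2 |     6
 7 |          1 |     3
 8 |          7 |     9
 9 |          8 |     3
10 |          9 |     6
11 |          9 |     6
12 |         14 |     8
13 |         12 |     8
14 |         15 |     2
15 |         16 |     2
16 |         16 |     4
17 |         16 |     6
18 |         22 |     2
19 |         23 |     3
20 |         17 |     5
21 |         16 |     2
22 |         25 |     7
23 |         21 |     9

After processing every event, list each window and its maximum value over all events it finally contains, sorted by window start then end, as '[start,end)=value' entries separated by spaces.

[0,2)=3 [2,4)=9 [4,6)=5 [6,8)=9 [8,10)=6 [12,14)=8 [14,16)=8 [16,18)=6 [20,22)=9 [22,24)=3 [24,26)=7

i=0 t=2 v=2: → [2,4); WM=0
i=1 t=2 v=2: → [2,4); WM=0
i=2 t=2 v=4: → [2,4); WM=0
i=3 t=2 v=5: → [2,4); WM=0
i=4 t=3 v=9: → [2,4); WM=1
i=5 t=4 v=5: → [4,6); WM=2
i=6 t=2 v=6: → [2,4); WM=2
i=7 t=1 v=3: → [0,2); WM=2; [0,2) fires=3
i=8 t=7 v=9: → [6,8); WM=5; [2,4) fires=9
i=9 t=8 v=3: → [8,10); WM=6; [4,6) fires=5
i=10 t=9 v=6: → [8,10); WM=7
i=11 t=9 v=6: → [8,10); WM=7
i=12 t=14 v=8: → [14,16); WM=12; [6,8) fires=9 [8,10) fires=6
i=13 t=12 v=8: → [12,14); WM=12
i=14 t=15 v=2: → [14,16); WM=13
i=15 t=16 v=2: → [16,18); WM=14; [12,14) fires=8
i=16 t=16 v=4: → [16,18); WM=14
i=17 t=16 v=6: → [16,18); WM=14
i=18 t=22 v=2: → [22,24); WM=20; [14,16) fires=8 [16,18) fires=6
i=19 t=23 v=3: → [22,24); WM=21
i=20 t=17 v=5: DROP (t<21-2); WM=21
i=21 t=16 v=2: DROP (t<21-2); WM=21
i=22 t=25 v=7: → [24,26); WM=23
i=23 t=21 v=9: → [20,22); WM=23; [20,22) fires=9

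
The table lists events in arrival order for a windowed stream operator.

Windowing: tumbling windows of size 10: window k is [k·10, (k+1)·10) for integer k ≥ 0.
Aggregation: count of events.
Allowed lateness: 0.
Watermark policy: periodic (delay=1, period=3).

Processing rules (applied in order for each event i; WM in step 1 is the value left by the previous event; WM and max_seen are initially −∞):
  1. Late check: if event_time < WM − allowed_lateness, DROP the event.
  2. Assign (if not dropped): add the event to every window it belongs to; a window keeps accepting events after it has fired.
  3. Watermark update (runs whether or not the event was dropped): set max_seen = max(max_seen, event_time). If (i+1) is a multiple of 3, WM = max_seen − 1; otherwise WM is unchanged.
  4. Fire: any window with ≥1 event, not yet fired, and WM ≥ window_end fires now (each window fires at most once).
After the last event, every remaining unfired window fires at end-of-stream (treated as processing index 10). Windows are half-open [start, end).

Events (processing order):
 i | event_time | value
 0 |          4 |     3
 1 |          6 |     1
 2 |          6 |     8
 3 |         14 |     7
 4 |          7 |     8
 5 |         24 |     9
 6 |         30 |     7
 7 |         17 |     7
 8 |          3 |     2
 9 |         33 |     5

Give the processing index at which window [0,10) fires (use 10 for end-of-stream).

i=0 t=4 v=3: → [0,10); WM=−∞
i=1 t=6 v=1: → [0,10); WM=−∞
i=2 t=6 v=8: → [0,10); WM=5
i=3 t=14 v=7: → [10,20); WM=5
i=4 t=7 v=8: → [0,10); WM=5
i=5 t=24 v=9: → [20,30); WM=23; [0,10) fires=4 [10,20) fires=1
i=6 t=30 v=7: → [30,40); WM=23
i=7 t=17 v=7: DROP (t<23-0); WM=23
i=8 t=3 v=2: DROP (t<23-0); WM=29
i=9 t=33 v=5: → [30,40); WM=29

5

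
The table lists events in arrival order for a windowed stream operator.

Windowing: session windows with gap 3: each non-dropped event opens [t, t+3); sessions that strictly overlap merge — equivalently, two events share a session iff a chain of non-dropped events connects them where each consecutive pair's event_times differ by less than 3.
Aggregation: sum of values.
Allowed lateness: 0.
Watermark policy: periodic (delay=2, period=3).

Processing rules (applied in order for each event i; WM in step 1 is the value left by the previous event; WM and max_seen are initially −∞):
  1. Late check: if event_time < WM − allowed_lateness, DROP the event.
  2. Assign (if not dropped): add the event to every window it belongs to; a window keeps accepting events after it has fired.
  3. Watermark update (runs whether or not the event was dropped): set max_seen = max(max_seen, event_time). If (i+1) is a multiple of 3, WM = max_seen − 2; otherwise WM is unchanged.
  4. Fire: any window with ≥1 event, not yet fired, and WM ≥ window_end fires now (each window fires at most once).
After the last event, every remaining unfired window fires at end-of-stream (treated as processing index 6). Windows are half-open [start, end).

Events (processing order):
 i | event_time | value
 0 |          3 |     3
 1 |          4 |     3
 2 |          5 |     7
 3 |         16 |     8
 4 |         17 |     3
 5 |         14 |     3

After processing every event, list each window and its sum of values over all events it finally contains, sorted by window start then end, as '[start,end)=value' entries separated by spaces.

[3,8)=13 [14,20)=14

i=0 t=3 v=3: → [3,6); WM=−∞
i=1 t=4 v=3: → [3,7); WM=−∞
i=2 t=5 v=7: → [3,8); WM=3
i=3 t=16 v=8: → [16,19); WM=3
i=4 t=17 v=3: → [16,20); WM=3
i=5 t=14 v=3: → [14,20); WM=15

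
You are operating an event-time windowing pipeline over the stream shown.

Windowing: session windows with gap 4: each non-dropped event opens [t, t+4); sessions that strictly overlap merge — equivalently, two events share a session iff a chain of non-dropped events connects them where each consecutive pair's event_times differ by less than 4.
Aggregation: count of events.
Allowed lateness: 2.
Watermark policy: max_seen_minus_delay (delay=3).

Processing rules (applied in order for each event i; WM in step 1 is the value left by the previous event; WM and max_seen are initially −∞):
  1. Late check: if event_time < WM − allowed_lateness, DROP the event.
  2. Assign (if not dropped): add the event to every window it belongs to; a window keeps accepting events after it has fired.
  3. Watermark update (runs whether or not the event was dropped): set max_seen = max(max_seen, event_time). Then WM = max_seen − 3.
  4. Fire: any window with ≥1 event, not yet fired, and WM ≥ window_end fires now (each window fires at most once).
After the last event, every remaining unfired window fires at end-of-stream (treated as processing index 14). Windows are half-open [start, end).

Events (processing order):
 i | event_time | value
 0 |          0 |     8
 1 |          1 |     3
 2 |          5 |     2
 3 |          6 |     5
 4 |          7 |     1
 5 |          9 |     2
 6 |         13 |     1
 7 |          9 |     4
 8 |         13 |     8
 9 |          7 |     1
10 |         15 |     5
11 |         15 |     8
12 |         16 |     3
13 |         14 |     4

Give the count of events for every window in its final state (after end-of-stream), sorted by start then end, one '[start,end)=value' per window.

[0,5)=2 [5,13)=5 [13,20)=6

i=0 t=0 v=8: → [0,4); WM=-3
i=1 t=1 v=3: → [0,5); WM=-2
i=2 t=5 v=2: → [5,9); WM=2
i=3 t=6 v=5: → [5,10); WM=3
i=4 t=7 v=1: → [5,11); WM=4
i=5 t=9 v=2: → [5,13); WM=6
i=6 t=13 v=1: → [13,17); WM=10
i=7 t=9 v=4: → [5,13); WM=10
i=8 t=13 v=8: → [13,17); WM=10
i=9 t=7 v=1: DROP (t<10-2); WM=10
i=10 t=15 v=5: → [13,19); WM=12
i=11 t=15 v=8: → [13,19); WM=12
i=12 t=16 v=3: → [13,20); WM=13
i=13 t=14 v=4: → [13,20); WM=13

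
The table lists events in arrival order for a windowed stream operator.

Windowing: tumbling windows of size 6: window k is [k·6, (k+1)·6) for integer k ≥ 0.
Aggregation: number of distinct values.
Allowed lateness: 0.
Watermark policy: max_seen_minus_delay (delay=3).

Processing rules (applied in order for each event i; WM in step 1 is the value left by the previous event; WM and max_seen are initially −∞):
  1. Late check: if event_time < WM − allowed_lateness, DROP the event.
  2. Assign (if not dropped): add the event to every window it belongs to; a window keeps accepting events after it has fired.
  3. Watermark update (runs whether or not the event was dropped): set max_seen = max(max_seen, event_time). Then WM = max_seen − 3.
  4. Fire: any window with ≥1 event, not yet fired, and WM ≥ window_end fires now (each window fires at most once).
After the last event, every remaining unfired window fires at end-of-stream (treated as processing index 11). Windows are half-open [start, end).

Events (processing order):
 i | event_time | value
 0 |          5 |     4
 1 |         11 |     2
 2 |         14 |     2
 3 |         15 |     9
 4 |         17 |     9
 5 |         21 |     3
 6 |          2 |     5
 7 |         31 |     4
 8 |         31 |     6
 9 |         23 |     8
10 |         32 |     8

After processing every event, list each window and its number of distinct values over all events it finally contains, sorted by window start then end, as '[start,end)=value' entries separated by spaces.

[0,6)=1 [6,12)=1 [12,18)=2 [18,24)=1 [30,36)=3

i=0 t=5 v=4: → [0,6); WM=2
i=1 t=11 v=2: → [6,12); WM=8; [0,6) fires=1
i=2 t=14 v=2: → [12,18); WM=11
i=3 t=15 v=9: → [12,18); WM=12; [6,12) fires=1
i=4 t=17 v=9: → [12,18); WM=14
i=5 t=21 v=3: → [18,24); WM=18; [12,18) fires=2
i=6 t=2 v=5: DROP (t<18-0); WM=18
i=7 t=31 v=4: → [30,36); WM=28; [18,24) fires=1
i=8 t=31 v=6: → [30,36); WM=28
i=9 t=23 v=8: DROP (t<28-0); WM=28
i=10 t=32 v=8: → [30,36); WM=29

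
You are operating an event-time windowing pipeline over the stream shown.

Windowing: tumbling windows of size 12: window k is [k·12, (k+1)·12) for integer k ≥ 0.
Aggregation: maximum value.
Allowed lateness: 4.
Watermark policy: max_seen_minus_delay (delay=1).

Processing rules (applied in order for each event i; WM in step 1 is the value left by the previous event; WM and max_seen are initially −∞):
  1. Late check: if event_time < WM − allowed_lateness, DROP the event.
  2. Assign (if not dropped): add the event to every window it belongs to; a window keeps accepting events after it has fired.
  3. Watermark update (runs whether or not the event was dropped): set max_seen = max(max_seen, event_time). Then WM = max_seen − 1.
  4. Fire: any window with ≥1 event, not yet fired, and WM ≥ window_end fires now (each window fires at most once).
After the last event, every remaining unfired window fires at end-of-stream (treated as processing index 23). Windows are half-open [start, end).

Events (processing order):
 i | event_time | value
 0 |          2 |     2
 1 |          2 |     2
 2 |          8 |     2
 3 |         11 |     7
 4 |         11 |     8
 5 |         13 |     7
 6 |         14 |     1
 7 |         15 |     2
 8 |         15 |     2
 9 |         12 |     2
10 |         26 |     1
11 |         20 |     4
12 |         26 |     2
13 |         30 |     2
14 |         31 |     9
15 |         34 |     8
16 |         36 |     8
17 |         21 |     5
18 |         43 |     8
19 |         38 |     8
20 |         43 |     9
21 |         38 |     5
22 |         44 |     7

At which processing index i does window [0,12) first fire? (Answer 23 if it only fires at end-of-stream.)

5

i=0 t=2 v=2: → [0,12); WM=1
i=1 t=2 v=2: → [0,12); WM=1
i=2 t=8 v=2: → [0,12); WM=7
i=3 t=11 v=7: → [0,12); WM=10
i=4 t=11 v=8: → [0,12); WM=10
i=5 t=13 v=7: → [12,24); WM=12; [0,12) fires=8
i=6 t=14 v=1: → [12,24); WM=13
i=7 t=15 v=2: → [12,24); WM=14
i=8 t=15 v=2: → [12,24); WM=14
i=9 t=12 v=2: → [12,24); WM=14
i=10 t=26 v=1: → [24,36); WM=25; [12,24) fires=7
i=11 t=20 v=4: DROP (t<25-4); WM=25
i=12 t=26 v=2: → [24,36); WM=25
i=13 t=30 v=2: → [24,36); WM=29
i=14 t=31 v=9: → [24,36); WM=30
i=15 t=34 v=8: → [24,36); WM=33
i=16 t=36 v=8: → [36,48); WM=35
i=17 t=21 v=5: DROP (t<35-4); WM=35
i=18 t=43 v=8: → [36,48); WM=42; [24,36) fires=9
i=19 t=38 v=8: → [36,48); WM=42
i=20 t=43 v=9: → [36,48); WM=42
i=21 t=38 v=5: → [36,48); WM=42
i=22 t=44 v=7: → [36,48); WM=43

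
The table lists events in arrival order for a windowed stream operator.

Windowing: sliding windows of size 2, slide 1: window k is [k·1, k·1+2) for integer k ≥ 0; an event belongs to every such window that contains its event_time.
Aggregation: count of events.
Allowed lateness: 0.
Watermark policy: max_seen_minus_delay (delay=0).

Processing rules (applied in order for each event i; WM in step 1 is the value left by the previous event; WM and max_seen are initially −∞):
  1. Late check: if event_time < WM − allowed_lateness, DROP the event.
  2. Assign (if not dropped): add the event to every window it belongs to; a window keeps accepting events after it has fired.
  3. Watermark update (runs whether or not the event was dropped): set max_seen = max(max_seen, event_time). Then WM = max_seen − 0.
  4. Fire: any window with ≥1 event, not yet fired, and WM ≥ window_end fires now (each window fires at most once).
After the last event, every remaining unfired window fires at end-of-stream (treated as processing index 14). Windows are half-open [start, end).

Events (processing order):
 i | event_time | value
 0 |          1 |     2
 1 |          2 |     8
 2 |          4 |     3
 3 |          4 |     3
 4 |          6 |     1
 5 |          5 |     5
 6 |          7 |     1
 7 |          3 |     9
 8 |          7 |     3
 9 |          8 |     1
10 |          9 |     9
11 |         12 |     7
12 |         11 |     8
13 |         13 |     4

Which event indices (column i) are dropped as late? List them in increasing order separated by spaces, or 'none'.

i=0 t=1 v=2: → [1,3),[0,2); WM=1
i=1 t=2 v=8: → [2,4),[1,3); WM=2; [0,2) fires=1
i=2 t=4 v=3: → [4,6),[3,5); WM=4; [1,3) fires=2 [2,4) fires=1
i=3 t=4 v=3: → [4,6),[3,5); WM=4
i=4 t=6 v=1: → [6,8),[5,7); WM=6; [3,5) fires=2 [4,6) fires=2
i=5 t=5 v=5: DROP (t<6-0); WM=6
i=6 t=7 v=1: → [7,9),[6,8); WM=7; [5,7) fires=1
i=7 t=3 v=9: DROP (t<7-0); WM=7
i=8 t=7 v=3: → [7,9),[6,8); WM=7
i=9 t=8 v=1: → [8,10),[7,9); WM=8; [6,8) fires=3
i=10 t=9 v=9: → [9,11),[8,10); WM=9; [7,9) fires=3
i=11 t=12 v=7: → [12,14),[11,13); WM=12; [8,10) fires=2 [9,11) fires=1
i=12 t=11 v=8: DROP (t<12-0); WM=12
i=13 t=13 v=4: → [13,15),[12,14); WM=13; [11,13) fires=1

5 7 12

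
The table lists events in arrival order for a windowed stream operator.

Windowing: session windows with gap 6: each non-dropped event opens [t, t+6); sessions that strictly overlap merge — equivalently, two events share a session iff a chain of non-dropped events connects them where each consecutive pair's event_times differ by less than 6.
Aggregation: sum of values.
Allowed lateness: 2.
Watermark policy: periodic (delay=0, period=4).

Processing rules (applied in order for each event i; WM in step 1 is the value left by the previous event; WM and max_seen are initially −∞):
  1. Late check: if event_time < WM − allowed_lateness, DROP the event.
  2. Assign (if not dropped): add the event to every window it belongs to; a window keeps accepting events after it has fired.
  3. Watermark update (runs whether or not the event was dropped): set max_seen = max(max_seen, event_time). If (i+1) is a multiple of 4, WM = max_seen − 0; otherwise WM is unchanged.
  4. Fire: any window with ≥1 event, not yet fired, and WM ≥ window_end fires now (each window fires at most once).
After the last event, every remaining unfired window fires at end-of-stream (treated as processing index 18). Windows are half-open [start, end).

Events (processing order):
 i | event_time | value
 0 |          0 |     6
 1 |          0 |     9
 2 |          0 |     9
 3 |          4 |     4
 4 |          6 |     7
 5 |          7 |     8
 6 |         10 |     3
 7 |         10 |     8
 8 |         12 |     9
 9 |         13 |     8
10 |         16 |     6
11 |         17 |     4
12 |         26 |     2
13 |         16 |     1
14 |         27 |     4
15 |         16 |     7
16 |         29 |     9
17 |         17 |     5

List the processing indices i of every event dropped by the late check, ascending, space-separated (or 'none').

i=0 t=0 v=6: → [0,6); WM=−∞
i=1 t=0 v=9: → [0,6); WM=−∞
i=2 t=0 v=9: → [0,6); WM=−∞
i=3 t=4 v=4: → [0,10); WM=4
i=4 t=6 v=7: → [0,12); WM=4
i=5 t=7 v=8: → [0,13); WM=4
i=6 t=10 v=3: → [0,16); WM=4
i=7 t=10 v=8: → [0,16); WM=10
i=8 t=12 v=9: → [0,18); WM=10
i=9 t=13 v=8: → [0,19); WM=10
i=10 t=16 v=6: → [0,22); WM=10
i=11 t=17 v=4: → [0,23); WM=17
i=12 t=26 v=2: → [26,32); WM=17
i=13 t=16 v=1: → [0,23); WM=17
i=14 t=27 v=4: → [26,33); WM=17
i=15 t=16 v=7: → [0,23); WM=27
i=16 t=29 v=9: → [26,35); WM=27
i=17 t=17 v=5: DROP (t<27-2); WM=27

17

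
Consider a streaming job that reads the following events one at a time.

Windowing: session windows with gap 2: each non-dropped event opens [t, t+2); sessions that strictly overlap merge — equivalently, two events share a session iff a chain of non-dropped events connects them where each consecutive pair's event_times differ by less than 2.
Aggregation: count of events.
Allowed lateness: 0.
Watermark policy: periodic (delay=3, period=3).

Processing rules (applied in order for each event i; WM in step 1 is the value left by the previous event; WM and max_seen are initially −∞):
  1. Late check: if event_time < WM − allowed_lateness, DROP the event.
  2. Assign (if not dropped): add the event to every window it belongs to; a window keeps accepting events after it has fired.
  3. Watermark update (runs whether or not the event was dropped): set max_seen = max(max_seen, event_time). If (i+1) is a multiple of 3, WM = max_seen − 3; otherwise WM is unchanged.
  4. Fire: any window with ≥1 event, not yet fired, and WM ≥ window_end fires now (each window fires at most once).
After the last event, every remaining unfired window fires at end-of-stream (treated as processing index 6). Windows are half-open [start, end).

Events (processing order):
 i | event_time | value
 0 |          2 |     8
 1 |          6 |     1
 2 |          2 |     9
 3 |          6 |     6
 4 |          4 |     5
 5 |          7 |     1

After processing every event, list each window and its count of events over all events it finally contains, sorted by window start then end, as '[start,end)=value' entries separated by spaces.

[2,4)=2 [4,6)=1 [6,9)=3

i=0 t=2 v=8: → [2,4); WM=−∞
i=1 t=6 v=1: → [6,8); WM=−∞
i=2 t=2 v=9: → [2,4); WM=3
i=3 t=6 v=6: → [6,8); WM=3
i=4 t=4 v=5: → [4,6); WM=3
i=5 t=7 v=1: → [6,9); WM=4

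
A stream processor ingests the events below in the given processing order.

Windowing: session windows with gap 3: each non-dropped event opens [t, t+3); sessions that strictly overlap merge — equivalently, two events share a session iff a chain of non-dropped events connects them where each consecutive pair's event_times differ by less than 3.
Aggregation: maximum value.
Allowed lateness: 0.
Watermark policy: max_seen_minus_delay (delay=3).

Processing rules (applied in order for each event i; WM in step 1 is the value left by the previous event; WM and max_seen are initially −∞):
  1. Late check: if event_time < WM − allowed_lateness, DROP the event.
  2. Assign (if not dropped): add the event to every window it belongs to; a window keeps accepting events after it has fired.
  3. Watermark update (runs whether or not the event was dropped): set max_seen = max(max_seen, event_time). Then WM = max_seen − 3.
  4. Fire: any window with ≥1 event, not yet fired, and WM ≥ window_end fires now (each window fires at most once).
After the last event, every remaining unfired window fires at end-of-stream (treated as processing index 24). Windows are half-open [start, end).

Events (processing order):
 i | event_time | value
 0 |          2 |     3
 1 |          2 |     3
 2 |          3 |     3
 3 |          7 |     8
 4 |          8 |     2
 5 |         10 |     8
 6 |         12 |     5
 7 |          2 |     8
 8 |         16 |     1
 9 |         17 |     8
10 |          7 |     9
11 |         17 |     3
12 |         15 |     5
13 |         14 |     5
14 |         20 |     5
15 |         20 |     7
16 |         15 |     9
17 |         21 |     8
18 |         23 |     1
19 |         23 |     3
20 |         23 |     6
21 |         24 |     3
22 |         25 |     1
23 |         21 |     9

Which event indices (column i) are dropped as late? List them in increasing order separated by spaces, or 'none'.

7 10 16 23

i=0 t=2 v=3: → [2,5); WM=-1
i=1 t=2 v=3: → [2,5); WM=-1
i=2 t=3 v=3: → [2,6); WM=0
i=3 t=7 v=8: → [7,10); WM=4
i=4 t=8 v=2: → [7,11); WM=5
i=5 t=10 v=8: → [7,13); WM=7
i=6 t=12 v=5: → [7,15); WM=9
i=7 t=2 v=8: DROP (t<9-0); WM=9
i=8 t=16 v=1: → [16,19); WM=13
i=9 t=17 v=8: → [16,20); WM=14
i=10 t=7 v=9: DROP (t<14-0); WM=14
i=11 t=17 v=3: → [16,20); WM=14
i=12 t=15 v=5: → [15,20); WM=14
i=13 t=14 v=5: → [7,20); WM=14
i=14 t=20 v=5: → [20,23); WM=17
i=15 t=20 v=7: → [20,23); WM=17
i=16 t=15 v=9: DROP (t<17-0); WM=17
i=17 t=21 v=8: → [20,24); WM=18
i=18 t=23 v=1: → [20,26); WM=20
i=19 t=23 v=3: → [20,26); WM=20
i=20 t=23 v=6: → [20,26); WM=20
i=21 t=24 v=3: → [20,27); WM=21
i=22 t=25 v=1: → [20,28); WM=22
i=23 t=21 v=9: DROP (t<22-0); WM=22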